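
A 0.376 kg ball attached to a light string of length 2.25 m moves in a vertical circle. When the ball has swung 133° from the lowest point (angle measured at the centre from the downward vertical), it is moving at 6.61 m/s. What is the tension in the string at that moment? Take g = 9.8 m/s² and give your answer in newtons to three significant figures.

Take the radial direction toward the centre of the circle as positive. The component of the weight along the string toward the centre is −mg cos φ (φ measured from the bottom), so Newton's second law along the string gives T − mg cos φ = m v²/r.
cos 133° = -0.6820, so T = m(v²/r + g cos φ) = 0.376 × ((6.61)²/2.25 + 9.8 × -0.6820) = 0.376 × (19.42 + (-6.684)) = 0.376 × 12.74 = 4.788 N.

4.79 N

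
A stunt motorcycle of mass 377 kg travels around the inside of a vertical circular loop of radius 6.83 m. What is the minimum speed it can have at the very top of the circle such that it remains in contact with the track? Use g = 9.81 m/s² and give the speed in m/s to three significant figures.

At the highest point the centre is directly below, so both the weight and N act inward: N + mg = mv²/r.
At minimum speed N → 0, so mg = mv_min²/r ⇒ v_min = √(g r) = √(9.81 × 6.83) = 8.185 m/s.

8.19 m/s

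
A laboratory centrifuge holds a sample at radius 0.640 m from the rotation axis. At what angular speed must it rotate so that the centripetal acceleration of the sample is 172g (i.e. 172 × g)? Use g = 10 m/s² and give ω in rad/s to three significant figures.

Centripetal acceleration a_c = ω²r. Setting ω²r = 172g:
ω = √(172g / r) = √(172 × 10.0 / 0.640) = √2688 = 51.84 rad/s.

51.8 rad/s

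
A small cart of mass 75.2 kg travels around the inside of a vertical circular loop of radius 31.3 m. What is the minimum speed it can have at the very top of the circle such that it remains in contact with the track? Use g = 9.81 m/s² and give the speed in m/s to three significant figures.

At the highest point the centre is directly below, so both the weight and N act inward: N + mg = mv²/r.
At minimum speed N → 0, so mg = mv_min²/r ⇒ v_min = √(g r) = √(9.81 × 31.3) = 17.52 m/s.

17.5 m/s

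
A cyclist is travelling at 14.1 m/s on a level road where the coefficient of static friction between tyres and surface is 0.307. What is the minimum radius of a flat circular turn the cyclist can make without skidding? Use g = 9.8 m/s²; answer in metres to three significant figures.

At the limit, μ_s m g = m v²/r, so r_min = v²/(μ_s g) = (14.1)²/(0.307 × 9.8) = 198.8/3.009 = 66.08 m.

66.1 m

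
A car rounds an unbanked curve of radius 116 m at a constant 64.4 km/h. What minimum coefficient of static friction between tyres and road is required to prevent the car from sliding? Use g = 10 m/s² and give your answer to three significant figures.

0.276

v = 64.4/3.6 = 17.89 m/s.
Friction provides the centripetal force: μ_s m g = m v²/r, so μ_s = v²/(g r) = (17.89)²/(10.0 × 116) = 320.0/1160 = 0.2759.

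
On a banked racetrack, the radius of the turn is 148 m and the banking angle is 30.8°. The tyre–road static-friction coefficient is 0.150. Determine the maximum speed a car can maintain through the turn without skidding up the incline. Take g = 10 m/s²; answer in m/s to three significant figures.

At the maximum speed, friction acts down the slope at its limiting value f = μN. Radially (horizontal, toward centre): N sinθ + μN cosθ = mv²/r. Vertically: N cosθ − μN sinθ = mg.
Dividing: v² = r g (sinθ + μcosθ)/(cosθ − μsinθ).
sinθ + μcosθ = 0.5120 + 0.150×0.8590 = 0.6409; cosθ − μsinθ = 0.8590 − 0.150×0.5120 = 0.7822.
v² = 148 × 10.0 × 0.6409/0.7822 = 1213 m²/s², so v = 34.82 m/s.

34.8 m/s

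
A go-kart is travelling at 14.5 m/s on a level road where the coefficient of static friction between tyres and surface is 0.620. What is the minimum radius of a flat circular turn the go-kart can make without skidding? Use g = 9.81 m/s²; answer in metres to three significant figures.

34.6 m

At the limit, μ_s m g = m v²/r, so r_min = v²/(μ_s g) = (14.5)²/(0.620 × 9.81) = 210.2/6.082 = 34.57 m.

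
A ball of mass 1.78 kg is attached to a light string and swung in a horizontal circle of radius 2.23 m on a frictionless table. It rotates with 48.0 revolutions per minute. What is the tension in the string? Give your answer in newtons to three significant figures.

100 N

ω = 48.0 rev/min × 2π/60 = 5.027 rad/s, so v = ωr = 5.027 × 2.23 = 11.21 m/s.
The tension is the only horizontal force, so it supplies the full centripetal force: T = m v²/r = 1.78 × (11.21)²/2.23 = 1.78 × 125.6/2.23 = 100.3 N.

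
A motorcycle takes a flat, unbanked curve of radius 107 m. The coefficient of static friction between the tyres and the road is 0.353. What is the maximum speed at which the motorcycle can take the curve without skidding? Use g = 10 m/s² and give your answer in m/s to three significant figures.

19.4 m/s

On a flat curve, static friction is the only horizontal force, so it must supply the full centripetal force: μ_s m g = m v²/r.
Mass cancels: v_max = √(μ_s g r) = √(0.353 × 10.0 × 107) = √377.7 = 19.43 m/s.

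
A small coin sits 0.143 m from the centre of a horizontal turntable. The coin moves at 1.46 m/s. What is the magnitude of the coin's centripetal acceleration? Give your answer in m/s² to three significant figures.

14.9 m/s²

a_c = v²/r = (1.460)²/0.143 = 2.132/0.143 = 14.91 m/s².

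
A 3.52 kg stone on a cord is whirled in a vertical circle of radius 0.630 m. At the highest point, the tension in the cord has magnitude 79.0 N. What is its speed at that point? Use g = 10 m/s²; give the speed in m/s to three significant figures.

At the top, T + mg = mv²/r, so v = √(r(T/m + g)) = √(0.630 × (79.0/3.52 + 10.0)) = √(0.630 × 32.44) = √20.44 = 4.521 m/s.

4.52 m/s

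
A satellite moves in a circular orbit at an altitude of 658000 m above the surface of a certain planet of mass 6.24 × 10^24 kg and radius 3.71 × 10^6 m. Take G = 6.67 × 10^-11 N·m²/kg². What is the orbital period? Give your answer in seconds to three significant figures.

2810 s

r = R + h = 3.71 × 10^6 + 658000 = 4.368 × 10^6 m. Gravity provides the centripetal force: G M m / r² = m v² / r ⇒ v = √(GM/r) = 9761 m/s.
T = 2πr/v = 2π × 4.368 × 10^6 / 9761 = 2812 s.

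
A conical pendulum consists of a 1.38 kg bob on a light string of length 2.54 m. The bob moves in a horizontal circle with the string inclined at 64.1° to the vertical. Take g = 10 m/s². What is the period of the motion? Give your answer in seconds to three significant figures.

r = L sinθ = 2.285 m. From T sinθ = mω²r and T cosθ = mg: tanθ = ω²r/g, so ω² = g tanθ / r = g/(L cosθ).
ω = √(g/(L cosθ)) = √(10.0/(2.54 × 0.4368)) = √9.013 = 3.002 rad/s.
Period = 2π/ω = 2.093 s.

2.09 s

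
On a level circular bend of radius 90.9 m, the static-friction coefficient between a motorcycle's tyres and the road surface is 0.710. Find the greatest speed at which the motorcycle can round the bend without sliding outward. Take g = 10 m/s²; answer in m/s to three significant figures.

Friction provides the centripetal force on a flat curve. At maximum speed it is at its limiting value: μ_s m g = m v²/r.
Mass cancels: v_max = √(μ_s g r) = √(0.710 × 10.0 × 90.9) = √645.4 = 25.40 m/s.

25.4 m/s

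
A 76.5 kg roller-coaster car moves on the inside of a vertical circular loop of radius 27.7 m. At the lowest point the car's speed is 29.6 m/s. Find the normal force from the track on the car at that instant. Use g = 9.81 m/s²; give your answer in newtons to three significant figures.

3170 N

At the lowest point, N points up (toward the centre) and the weight mg points down (away from the centre), so the net inward force is N − mg = mv²/r.
N = m(v²/r + g) = 76.5 × ((29.6)²/27.7 + 9.81) = 76.5 × (31.63 + 9.81) = 76.5 × 41.44 = 3170 N.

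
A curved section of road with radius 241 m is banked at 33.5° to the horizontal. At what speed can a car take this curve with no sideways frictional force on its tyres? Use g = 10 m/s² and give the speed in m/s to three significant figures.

On a frictionless banked curve, N sinθ = mv²/r and N cosθ = mg, so tanθ = v²/(rg).
v = √(r g tanθ) = √(241 × 10.0 × tan 33.5°) = √(241 × 10.0 × 0.6619) = √1595 = 39.94 m/s.

39.9 m/s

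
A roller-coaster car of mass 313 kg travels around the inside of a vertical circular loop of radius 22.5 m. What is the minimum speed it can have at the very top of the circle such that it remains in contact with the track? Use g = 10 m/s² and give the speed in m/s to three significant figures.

At the highest point the centre is directly below, so both the weight and N act inward: N + mg = mv²/r.
At minimum speed N → 0, so mg = mv_min²/r ⇒ v_min = √(g r) = √(10.0 × 22.5) = 15.00 m/s.

15.0 m/s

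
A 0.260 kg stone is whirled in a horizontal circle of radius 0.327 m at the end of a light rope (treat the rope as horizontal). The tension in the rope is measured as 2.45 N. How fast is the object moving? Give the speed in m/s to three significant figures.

1.76 m/s

T = m v²/r ⇒ v = √(T r / m) = √(2.45 × 0.327 / 0.260) = √3.081 = 1.755 m/s.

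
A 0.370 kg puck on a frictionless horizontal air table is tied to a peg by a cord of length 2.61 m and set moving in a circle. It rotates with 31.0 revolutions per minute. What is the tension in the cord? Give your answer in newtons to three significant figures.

ω = 31.0 rev/min × 2π/60 = 3.246 rad/s, so v = ωr = 3.246 × 2.61 = 8.473 m/s.
The tension is the only horizontal force, so it supplies the full centripetal force: T = m v²/r = 0.370 × (8.473)²/2.61 = 0.370 × 71.79/2.61 = 10.18 N.

10.2 N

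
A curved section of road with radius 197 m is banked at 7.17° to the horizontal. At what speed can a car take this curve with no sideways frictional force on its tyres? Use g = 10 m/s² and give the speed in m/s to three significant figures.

On a frictionless banked curve, N sinθ = mv²/r and N cosθ = mg, so tanθ = v²/(rg).
v = √(r g tanθ) = √(197 × 10.0 × tan 7.17°) = √(197 × 10.0 × 0.1258) = √247.8 = 15.74 m/s.

15.7 m/s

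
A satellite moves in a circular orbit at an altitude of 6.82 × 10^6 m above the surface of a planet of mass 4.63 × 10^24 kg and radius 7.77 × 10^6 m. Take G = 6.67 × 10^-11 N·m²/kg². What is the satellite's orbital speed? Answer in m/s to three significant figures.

Orbital radius r = R + h = 7.77 × 10^6 + 6.82 × 10^6 = 1.459 × 10^7 m.
Gravity supplies the centripetal force: G M m / r² = m v² / r, so v = √(GM/r).
v = √(6.67 × 10^-11 × 4.63 × 10^24 / 1.459 × 10^7) = √(2.117 × 10^7) = 4601 m/s.

4600 m/s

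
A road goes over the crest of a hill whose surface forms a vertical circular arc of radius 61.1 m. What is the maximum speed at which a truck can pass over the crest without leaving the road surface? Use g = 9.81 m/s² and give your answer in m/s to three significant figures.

At the crest the centre of the circle is below the truck, so the net downward (centripetal) force is mg − N = mv²/r.
The truck leaves the road when N → 0, giving v_max = √(g r) = √(9.81 × 61.1) = 24.48 m/s.

24.5 m/s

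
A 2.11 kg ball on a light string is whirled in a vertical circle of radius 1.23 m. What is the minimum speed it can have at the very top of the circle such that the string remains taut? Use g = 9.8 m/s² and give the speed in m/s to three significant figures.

3.47 m/s

At the top, both weight mg and T point toward the centre: T + mg = mv²/r.
At minimum speed T → 0, so mg = mv_min²/r ⇒ v_min = √(g r) = √(9.8 × 1.23) = 3.472 m/s.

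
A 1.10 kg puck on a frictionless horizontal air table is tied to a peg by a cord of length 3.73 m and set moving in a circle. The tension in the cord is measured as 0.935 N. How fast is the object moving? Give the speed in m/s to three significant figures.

T = m v²/r ⇒ v = √(T r / m) = √(0.935 × 3.73 / 1.10) = √3.170 = 1.781 m/s.

1.78 m/s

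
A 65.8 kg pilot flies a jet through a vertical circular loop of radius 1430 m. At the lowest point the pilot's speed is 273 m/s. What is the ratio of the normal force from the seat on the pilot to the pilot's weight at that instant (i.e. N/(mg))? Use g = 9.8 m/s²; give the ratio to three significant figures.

At the bottom, N − mg = mv²/r, so N = m(v²/r + g) and N/(mg) = v²/(rg) + 1 = (273)²/(1430 × 9.8) + 1 = 5.318 + 1 = 6.318.

6.32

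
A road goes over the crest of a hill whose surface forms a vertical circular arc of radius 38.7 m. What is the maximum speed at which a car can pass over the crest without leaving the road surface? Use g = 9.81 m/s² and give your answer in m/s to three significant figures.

19.5 m/s

At the crest the centre of the circle is below the car, so the net downward (centripetal) force is mg − N = mv²/r.
The car leaves the road when N → 0, giving v_max = √(g r) = √(9.81 × 38.7) = 19.48 m/s.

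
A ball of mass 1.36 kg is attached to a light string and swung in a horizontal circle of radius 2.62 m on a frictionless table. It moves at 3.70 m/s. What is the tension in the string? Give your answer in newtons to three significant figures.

7.11 N

The tension is the only horizontal force, so it supplies the full centripetal force: T = m v²/r = 1.36 × (3.700)²/2.62 = 1.36 × 13.69/2.62 = 7.106 N.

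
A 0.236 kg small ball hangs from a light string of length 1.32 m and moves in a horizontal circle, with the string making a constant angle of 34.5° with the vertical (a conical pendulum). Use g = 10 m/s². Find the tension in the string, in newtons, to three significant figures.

Vertically the bob has no acceleration, so T cosθ = mg.
T = mg/cosθ = 0.236 × 10.0 / cos 34.5° = 2.360/0.8241 = 2.864 N.

2.86 N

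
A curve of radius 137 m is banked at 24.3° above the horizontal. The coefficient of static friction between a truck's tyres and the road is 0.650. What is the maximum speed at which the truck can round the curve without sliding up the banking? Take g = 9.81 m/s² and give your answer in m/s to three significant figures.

45.8 m/s

At the maximum speed, friction acts down the slope at its limiting value f = μN. Radially (horizontal, toward centre): N sinθ + μN cosθ = mv²/r. Vertically: N cosθ − μN sinθ = mg.
Dividing: v² = r g (sinθ + μcosθ)/(cosθ − μsinθ).
sinθ + μcosθ = 0.4115 + 0.650×0.9114 = 1.004; cosθ − μsinθ = 0.9114 − 0.650×0.4115 = 0.6439.
v² = 137 × 9.81 × 1.004/0.6439 = 2095 m²/s², so v = 45.78 m/s.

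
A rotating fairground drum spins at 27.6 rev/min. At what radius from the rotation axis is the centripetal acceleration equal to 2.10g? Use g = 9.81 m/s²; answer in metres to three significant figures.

ω = 27.6 rev/min × 2π/60 = 2.890 rad/s.
a_c = ω²r = 2.10g ⇒ r = 2.10 × 9.81 / (2.890)² = 20.60/8.354 = 2.466 m.

2.47 m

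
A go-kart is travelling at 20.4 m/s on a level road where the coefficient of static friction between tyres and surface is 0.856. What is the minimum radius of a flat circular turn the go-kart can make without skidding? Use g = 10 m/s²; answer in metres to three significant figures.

At the limit, μ_s m g = m v²/r, so r_min = v²/(μ_s g) = (20.4)²/(0.856 × 10.0) = 416.2/8.560 = 48.62 m.

48.6 m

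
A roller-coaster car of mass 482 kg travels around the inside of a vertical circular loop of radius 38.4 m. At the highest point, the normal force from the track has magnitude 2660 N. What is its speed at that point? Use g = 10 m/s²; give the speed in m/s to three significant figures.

At the top, N + mg = mv²/r, so v = √(r(N/m + g)) = √(38.4 × (2660/482 + 10.0)) = √(38.4 × 15.52) = √595.9 = 24.41 m/s.

24.4 m/s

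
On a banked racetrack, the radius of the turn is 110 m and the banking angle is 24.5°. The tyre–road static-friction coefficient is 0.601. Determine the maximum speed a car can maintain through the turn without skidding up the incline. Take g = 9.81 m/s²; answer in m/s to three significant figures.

At the maximum speed, friction acts down the slope at its limiting value f = μN. Radially (horizontal, toward centre): N sinθ + μN cosθ = mv²/r. Vertically: N cosθ − μN sinθ = mg.
Dividing: v² = r g (sinθ + μcosθ)/(cosθ − μsinθ).
sinθ + μcosθ = 0.4147 + 0.601×0.9100 = 0.9616; cosθ − μsinθ = 0.9100 − 0.601×0.4147 = 0.6607.
v² = 110 × 9.81 × 0.9616/0.6607 = 1570 m²/s², so v = 39.63 m/s.

39.6 m/s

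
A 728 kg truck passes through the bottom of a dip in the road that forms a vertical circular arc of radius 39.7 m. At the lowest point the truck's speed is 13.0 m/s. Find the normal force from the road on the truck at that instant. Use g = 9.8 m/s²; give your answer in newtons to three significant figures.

At the lowest point, N points up (toward the centre) and the weight mg points down (away from the centre), so the net inward force is N − mg = mv²/r.
N = m(v²/r + g) = 728 × ((13.0)²/39.7 + 9.8) = 728 × (4.257 + 9.8) = 728 × 14.06 = 10230 N.

10200 N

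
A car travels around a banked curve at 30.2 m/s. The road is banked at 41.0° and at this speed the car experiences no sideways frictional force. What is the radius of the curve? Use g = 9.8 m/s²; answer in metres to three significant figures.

Frictionless banking: tanθ = v²/(rg), so r = v²/(g tanθ).
r = (30.2)²/(9.8 × tan 41.0°) = 912.0/(9.8 × 0.8693) = 912.0/8.519 = 107.1 m.

107 m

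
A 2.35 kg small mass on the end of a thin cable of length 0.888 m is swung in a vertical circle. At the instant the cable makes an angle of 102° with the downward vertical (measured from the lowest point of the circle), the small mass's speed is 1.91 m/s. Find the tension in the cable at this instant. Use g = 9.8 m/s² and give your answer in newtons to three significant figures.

Take the radial direction toward the centre of the circle as positive. The component of the weight along the string toward the centre is −mg cos φ (φ measured from the bottom), so Newton's second law along the string gives T − mg cos φ = m v²/r.
cos 102° = -0.2079, so T = m(v²/r + g cos φ) = 2.35 × ((1.91)²/0.888 + 9.8 × -0.2079) = 2.35 × (4.108 + (-2.038)) = 2.35 × 2.071 = 4.866 N.

4.87 N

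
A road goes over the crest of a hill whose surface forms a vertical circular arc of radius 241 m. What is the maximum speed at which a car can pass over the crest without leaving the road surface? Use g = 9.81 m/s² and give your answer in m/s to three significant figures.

At the crest the centre of the circle is below the car, so the net downward (centripetal) force is mg − N = mv²/r.
The car leaves the road when N → 0, giving v_max = √(g r) = √(9.81 × 241) = 48.62 m/s.

48.6 m/s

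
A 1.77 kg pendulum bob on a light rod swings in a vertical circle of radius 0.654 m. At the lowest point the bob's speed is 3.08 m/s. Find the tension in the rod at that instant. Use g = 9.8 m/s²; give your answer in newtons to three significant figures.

43.0 N

At the lowest point, T points up (toward the centre) and the weight mg points down (away from the centre), so the net inward force is T − mg = mv²/r.
T = m(v²/r + g) = 1.77 × ((3.08)²/0.654 + 9.8) = 1.77 × (14.51 + 9.8) = 1.77 × 24.31 = 43.02 N.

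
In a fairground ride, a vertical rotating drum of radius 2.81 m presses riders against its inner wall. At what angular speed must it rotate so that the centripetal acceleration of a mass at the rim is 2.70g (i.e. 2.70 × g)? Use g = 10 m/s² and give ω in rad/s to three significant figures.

Centripetal acceleration a_c = ω²r. Setting ω²r = 2.70g:
ω = √(2.70g / r) = √(2.70 × 10.0 / 2.81) = √9.609 = 3.100 rad/s.

3.10 rad/s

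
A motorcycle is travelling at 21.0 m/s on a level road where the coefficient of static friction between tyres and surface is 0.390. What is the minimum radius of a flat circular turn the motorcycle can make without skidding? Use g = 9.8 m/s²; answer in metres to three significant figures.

At the limit, μ_s m g = m v²/r, so r_min = v²/(μ_s g) = (21.0)²/(0.390 × 9.8) = 441.0/3.822 = 115.4 m.

115 m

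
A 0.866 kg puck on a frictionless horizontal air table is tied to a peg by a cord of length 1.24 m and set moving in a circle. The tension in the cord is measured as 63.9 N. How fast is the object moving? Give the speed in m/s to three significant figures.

9.57 m/s

T = m v²/r ⇒ v = √(T r / m) = √(63.9 × 1.24 / 0.866) = √91.50 = 9.565 m/s.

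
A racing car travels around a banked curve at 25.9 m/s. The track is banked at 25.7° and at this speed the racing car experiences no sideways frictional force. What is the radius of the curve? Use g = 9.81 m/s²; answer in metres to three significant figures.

142 m

Frictionless banking: tanθ = v²/(rg), so r = v²/(g tanθ).
r = (25.9)²/(9.81 × tan 25.7°) = 670.8/(9.81 × 0.4813) = 670.8/4.721 = 142.1 m.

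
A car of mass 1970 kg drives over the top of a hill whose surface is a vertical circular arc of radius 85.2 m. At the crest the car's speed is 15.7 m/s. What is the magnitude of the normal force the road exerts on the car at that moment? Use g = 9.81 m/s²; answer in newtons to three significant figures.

At the crest the centripetal acceleration points downward (toward the centre of the arc), so mg − N = mv²/r.
N = m(g − v²/r) = 1970 × (9.81 − (15.7)²/85.2) = 1970 × (9.81 − 2.893) = 1970 × 6.917 = 13630 N.

13600 N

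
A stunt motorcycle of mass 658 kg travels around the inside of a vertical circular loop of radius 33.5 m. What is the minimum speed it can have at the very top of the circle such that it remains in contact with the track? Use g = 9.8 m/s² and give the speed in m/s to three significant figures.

At the highest point the centre is directly below, so both the weight and N act inward: N + mg = mv²/r.
At minimum speed N → 0, so mg = mv_min²/r ⇒ v_min = √(g r) = √(9.8 × 33.5) = 18.12 m/s.

18.1 m/s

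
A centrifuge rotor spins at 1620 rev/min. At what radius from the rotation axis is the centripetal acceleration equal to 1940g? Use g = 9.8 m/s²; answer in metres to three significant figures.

ω = 1620 rev/min × 2π/60 = 169.6 rad/s.
a_c = ω²r = 1940g ⇒ r = 1940 × 9.8 / (169.6)² = 19010/28780 = 0.6606 m.

0.661 m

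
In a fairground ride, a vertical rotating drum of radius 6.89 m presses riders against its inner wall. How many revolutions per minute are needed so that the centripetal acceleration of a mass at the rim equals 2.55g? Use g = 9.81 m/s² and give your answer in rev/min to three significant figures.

Require ω²r = 2.55g, so ω = √(2.55 × 9.81/6.89) = 1.905 rad/s.
In rev/min: ω × 60/(2π) = 1.905 × 60/(2π) = 18.20 rev/min.

18.2 rev/min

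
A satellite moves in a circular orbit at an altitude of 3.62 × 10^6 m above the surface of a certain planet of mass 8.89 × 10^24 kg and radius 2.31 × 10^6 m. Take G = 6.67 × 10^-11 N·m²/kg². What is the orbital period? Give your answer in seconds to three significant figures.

3730 s

r = R + h = 2.31 × 10^6 + 3.62 × 10^6 = 5.930 × 10^6 m. Gravity provides the centripetal force: G M m / r² = m v² / r ⇒ v = √(GM/r) = 10000 m/s.
T = 2πr/v = 2π × 5.930 × 10^6 / 10000 = 3726 s.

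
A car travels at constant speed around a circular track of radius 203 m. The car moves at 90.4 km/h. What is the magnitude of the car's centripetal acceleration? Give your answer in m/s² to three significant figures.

v = 90.4 km/h = 90.4/3.6 = 25.11 m/s.
a_c = v²/r = (25.11)²/203 = 630.6/203 = 3.106 m/s².

3.11 m/s²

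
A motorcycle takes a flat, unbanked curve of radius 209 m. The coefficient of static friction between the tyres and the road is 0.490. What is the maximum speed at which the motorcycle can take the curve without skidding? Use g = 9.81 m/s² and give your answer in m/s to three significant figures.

31.7 m/s

Friction provides the centripetal force on a flat curve. At maximum speed it is at its limiting value: μ_s m g = m v²/r.
Mass cancels: v_max = √(μ_s g r) = √(0.490 × 9.81 × 209) = √1005 = 31.70 m/s.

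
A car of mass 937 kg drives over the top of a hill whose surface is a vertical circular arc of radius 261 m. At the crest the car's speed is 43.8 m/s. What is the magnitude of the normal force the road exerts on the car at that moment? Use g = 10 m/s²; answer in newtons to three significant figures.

At the crest the centripetal acceleration points downward (toward the centre of the arc), so mg − N = mv²/r.
N = m(g − v²/r) = 937 × (10.0 − (43.8)²/261) = 937 × (10.0 − 7.350) = 937 × 2.650 = 2483 N.

2480 N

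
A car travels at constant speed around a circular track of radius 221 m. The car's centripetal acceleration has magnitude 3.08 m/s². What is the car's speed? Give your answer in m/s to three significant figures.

a_c = v²/r ⇒ v = √(a_c · r) = √(3.08 × 221) = √680.7 = 26.09 m/s.

26.1 m/s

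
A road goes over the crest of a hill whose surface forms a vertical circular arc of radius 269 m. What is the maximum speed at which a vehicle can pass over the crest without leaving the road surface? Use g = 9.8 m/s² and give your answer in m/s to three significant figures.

51.3 m/s

At the crest the centre of the circle is below the vehicle, so the net downward (centripetal) force is mg − N = mv²/r.
The vehicle leaves the road when N → 0, giving v_max = √(g r) = √(9.8 × 269) = 51.34 m/s.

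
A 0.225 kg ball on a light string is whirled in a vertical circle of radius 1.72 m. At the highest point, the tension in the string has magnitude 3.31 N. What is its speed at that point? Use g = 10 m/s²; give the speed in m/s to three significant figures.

At the top, T + mg = mv²/r, so v = √(r(T/m + g)) = √(1.72 × (3.31/0.225 + 10.0)) = √(1.72 × 24.71) = √42.50 = 6.519 m/s.

6.52 m/s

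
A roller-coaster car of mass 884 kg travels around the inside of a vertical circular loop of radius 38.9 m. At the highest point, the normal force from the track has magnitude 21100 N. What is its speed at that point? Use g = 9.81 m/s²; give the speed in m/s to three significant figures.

36.2 m/s

At the top, N + mg = mv²/r, so v = √(r(N/m + g)) = √(38.9 × (21100/884 + 9.81)) = √(38.9 × 33.68) = √1310 = 36.20 m/s.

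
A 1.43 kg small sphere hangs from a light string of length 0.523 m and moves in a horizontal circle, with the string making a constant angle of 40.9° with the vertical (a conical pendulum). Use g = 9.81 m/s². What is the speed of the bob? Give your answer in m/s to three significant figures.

1.71 m/s

The radius of the circle is r = L sinθ = 0.523 × sin 40.9° = 0.3424 m.
Horizontally T sinθ = mv²/r and vertically T cosθ = mg, so tanθ = v²/(rg).
v = √(r g tanθ) = √(0.3424 × 9.81 × 0.8662) = √2.910 = 1.706 m/s.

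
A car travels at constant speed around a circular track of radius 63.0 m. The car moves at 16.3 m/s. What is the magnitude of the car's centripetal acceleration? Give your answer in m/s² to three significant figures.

a_c = v²/r = (16.30)²/63.0 = 265.7/63.0 = 4.217 m/s².

4.22 m/s²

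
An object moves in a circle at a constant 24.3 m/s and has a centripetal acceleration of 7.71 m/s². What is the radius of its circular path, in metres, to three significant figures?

76.6 m

a_c = v²/r ⇒ r = v²/a_c = (24.3)²/7.71 = 590.5/7.71 = 76.59 m.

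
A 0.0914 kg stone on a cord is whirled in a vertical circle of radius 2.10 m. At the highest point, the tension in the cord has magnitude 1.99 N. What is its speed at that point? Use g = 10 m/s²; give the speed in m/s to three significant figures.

8.17 m/s

At the top, T + mg = mv²/r, so v = √(r(T/m + g)) = √(2.10 × (1.99/0.0914 + 10.0)) = √(2.10 × 31.77) = √66.72 = 8.168 m/s.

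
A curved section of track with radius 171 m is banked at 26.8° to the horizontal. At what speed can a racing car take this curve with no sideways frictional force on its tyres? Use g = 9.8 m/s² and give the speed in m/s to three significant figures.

29.1 m/s

On a frictionless banked curve, N sinθ = mv²/r and N cosθ = mg, so tanθ = v²/(rg).
v = √(r g tanθ) = √(171 × 9.8 × tan 26.8°) = √(171 × 9.8 × 0.5051) = √846.5 = 29.09 m/s.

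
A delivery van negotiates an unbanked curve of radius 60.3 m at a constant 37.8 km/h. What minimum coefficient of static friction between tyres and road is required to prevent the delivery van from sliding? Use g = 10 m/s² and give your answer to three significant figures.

0.183

v = 37.8/3.6 = 10.50 m/s.
Friction provides the centripetal force: μ_s m g = m v²/r, so μ_s = v²/(g r) = (10.50)²/(10.0 × 60.3) = 110.2/603.0 = 0.1828.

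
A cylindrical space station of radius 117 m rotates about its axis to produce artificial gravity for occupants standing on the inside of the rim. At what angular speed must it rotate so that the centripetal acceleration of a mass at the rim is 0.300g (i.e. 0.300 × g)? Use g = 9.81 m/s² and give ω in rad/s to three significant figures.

0.159 rad/s

Centripetal acceleration a_c = ω²r. Setting ω²r = 0.300g:
ω = √(0.300g / r) = √(0.300 × 9.81 / 117) = √0.02515 = 0.1586 rad/s.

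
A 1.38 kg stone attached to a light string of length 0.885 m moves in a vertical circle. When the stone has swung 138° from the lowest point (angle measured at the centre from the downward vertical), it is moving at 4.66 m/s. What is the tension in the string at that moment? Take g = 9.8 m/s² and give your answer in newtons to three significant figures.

Take the radial direction toward the centre of the circle as positive. The component of the weight along the string toward the centre is −mg cos φ (φ measured from the bottom), so Newton's second law along the string gives T − mg cos φ = m v²/r.
cos 138° = -0.7431, so T = m(v²/r + g cos φ) = 1.38 × ((4.66)²/0.885 + 9.8 × -0.7431) = 1.38 × (24.54 + (-7.283)) = 1.38 × 17.25 = 23.81 N.

23.8 N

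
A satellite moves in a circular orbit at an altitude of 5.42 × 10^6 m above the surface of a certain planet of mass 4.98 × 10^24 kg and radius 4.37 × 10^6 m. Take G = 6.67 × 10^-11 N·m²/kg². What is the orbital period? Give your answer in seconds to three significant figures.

r = R + h = 4.37 × 10^6 + 5.42 × 10^6 = 9.790 × 10^6 m. Gravity provides the centripetal force: G M m / r² = m v² / r ⇒ v = √(GM/r) = 5825 m/s.
T = 2πr/v = 2π × 9.790 × 10^6 / 5825 = 10560 s.

10600 s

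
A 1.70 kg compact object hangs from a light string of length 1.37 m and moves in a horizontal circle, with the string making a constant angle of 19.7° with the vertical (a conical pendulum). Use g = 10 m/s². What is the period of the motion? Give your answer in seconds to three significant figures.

2.26 s

r = L sinθ = 0.4618 m. From T sinθ = mω²r and T cosθ = mg: tanθ = ω²r/g, so ω² = g tanθ / r = g/(L cosθ).
ω = √(g/(L cosθ)) = √(10.0/(1.37 × 0.9415)) = √7.753 = 2.784 rad/s.
Period = 2π/ω = 2.257 s.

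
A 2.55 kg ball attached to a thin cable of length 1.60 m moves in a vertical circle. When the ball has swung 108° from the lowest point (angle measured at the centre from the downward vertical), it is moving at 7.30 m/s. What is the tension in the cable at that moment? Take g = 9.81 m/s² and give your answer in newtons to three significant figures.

77.2 N

Take the radial direction toward the centre of the circle as positive. The component of the weight along the string toward the centre is −mg cos φ (φ measured from the bottom), so Newton's second law along the string gives T − mg cos φ = m v²/r.
cos 108° = -0.3090, so T = m(v²/r + g cos φ) = 2.55 × ((7.30)²/1.60 + 9.81 × -0.3090) = 2.55 × (33.31 + (-3.031)) = 2.55 × 30.27 = 77.20 N.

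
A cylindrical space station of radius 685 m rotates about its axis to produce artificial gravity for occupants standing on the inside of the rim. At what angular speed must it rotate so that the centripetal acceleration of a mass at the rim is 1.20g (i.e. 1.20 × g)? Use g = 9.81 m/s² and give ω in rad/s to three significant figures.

0.131 rad/s

Centripetal acceleration a_c = ω²r. Setting ω²r = 1.20g:
ω = √(1.20g / r) = √(1.20 × 9.81 / 685) = √0.01719 = 0.1311 rad/s.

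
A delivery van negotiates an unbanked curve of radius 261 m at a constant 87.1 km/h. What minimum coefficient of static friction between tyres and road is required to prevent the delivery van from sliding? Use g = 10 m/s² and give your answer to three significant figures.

v = 87.1/3.6 = 24.19 m/s.
Friction provides the centripetal force: μ_s m g = m v²/r, so μ_s = v²/(g r) = (24.19)²/(10.0 × 261) = 585.4/2610 = 0.2243.

0.224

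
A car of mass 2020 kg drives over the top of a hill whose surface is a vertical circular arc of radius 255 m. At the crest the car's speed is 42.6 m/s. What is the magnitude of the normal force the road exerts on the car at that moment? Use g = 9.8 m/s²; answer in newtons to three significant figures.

5420 N

At the crest the centripetal acceleration points downward (toward the centre of the arc), so mg − N = mv²/r.
N = m(g − v²/r) = 2020 × (9.8 − (42.6)²/255) = 2020 × (9.8 − 7.117) = 2020 × 2.683 = 5420 N.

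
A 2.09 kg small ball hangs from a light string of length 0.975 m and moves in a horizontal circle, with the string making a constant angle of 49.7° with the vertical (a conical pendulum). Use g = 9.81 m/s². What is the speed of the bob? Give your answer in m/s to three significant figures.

The radius of the circle is r = L sinθ = 0.975 × sin 49.7° = 0.7436 m.
Horizontally T sinθ = mv²/r and vertically T cosθ = mg, so tanθ = v²/(rg).
v = √(r g tanθ) = √(0.7436 × 9.81 × 1.179) = √8.602 = 2.933 m/s.

2.93 m/s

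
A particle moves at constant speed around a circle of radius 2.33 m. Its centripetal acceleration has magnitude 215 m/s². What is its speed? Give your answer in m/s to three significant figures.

a_c = v²/r ⇒ v = √(a_c · r) = √(215 × 2.33) = √501.0 = 22.38 m/s.

22.4 m/s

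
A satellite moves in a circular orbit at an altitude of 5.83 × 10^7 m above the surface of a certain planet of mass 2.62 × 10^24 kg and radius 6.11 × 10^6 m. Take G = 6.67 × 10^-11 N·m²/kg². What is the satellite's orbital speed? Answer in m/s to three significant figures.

Orbital radius r = R + h = 6.11 × 10^6 + 5.83 × 10^7 = 6.441 × 10^7 m.
Gravity supplies the centripetal force: G M m / r² = m v² / r, so v = √(GM/r).
v = √(6.67 × 10^-11 × 2.62 × 10^24 / 6.441 × 10^7) = √(2.713 × 10^6) = 1647 m/s.

1650 m/s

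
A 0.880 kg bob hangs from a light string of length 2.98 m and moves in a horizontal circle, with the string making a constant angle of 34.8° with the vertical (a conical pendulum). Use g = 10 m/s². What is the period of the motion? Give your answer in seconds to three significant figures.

r = L sinθ = 1.701 m. From T sinθ = mω²r and T cosθ = mg: tanθ = ω²r/g, so ω² = g tanθ / r = g/(L cosθ).
ω = √(g/(L cosθ)) = √(10.0/(2.98 × 0.8211)) = √4.087 = 2.022 rad/s.
Period = 2π/ω = 3.108 s.

3.11 s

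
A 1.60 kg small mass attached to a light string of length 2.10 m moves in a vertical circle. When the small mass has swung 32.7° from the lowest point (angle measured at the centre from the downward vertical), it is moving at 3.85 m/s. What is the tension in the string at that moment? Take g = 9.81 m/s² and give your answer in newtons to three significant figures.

24.5 N

Take the radial direction toward the centre of the circle as positive. The component of the weight along the string toward the centre is −mg cos φ (φ measured from the bottom), so Newton's second law along the string gives T − mg cos φ = m v²/r.
cos 32.7° = 0.8415, so T = m(v²/r + g cos φ) = 1.60 × ((3.85)²/2.10 + 9.81 × 0.8415) = 1.60 × (7.058 + (8.255)) = 1.60 × 15.31 = 24.50 N.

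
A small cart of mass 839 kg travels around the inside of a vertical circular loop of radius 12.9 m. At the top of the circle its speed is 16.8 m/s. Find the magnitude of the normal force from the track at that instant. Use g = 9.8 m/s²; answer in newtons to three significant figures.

10100 N

At the top, both N and the weight mg point inward (toward the centre), so N + mg = mv²/r.
N = m(v²/r − g) = 839 × ((16.8)²/12.9 − 9.8) = 839 × (21.88 − 9.8) = 839 × 12.08 = 10130 N.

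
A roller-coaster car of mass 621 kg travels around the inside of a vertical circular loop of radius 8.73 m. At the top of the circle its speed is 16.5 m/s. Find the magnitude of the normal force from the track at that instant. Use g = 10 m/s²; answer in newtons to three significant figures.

At the top, both N and the weight mg point inward (toward the centre), so N + mg = mv²/r.
N = m(v²/r − g) = 621 × ((16.5)²/8.73 − 10.0) = 621 × (31.19 − 10.0) = 621 × 21.19 = 13160 N.

13200 N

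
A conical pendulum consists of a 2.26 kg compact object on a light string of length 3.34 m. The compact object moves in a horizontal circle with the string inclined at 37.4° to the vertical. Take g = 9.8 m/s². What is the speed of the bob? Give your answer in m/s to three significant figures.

3.90 m/s

The radius of the circle is r = L sinθ = 3.34 × sin 37.4° = 2.029 m.
Horizontally T sinθ = mv²/r and vertically T cosθ = mg, so tanθ = v²/(rg).
v = √(r g tanθ) = √(2.029 × 9.8 × 0.7646) = √15.20 = 3.899 m/s.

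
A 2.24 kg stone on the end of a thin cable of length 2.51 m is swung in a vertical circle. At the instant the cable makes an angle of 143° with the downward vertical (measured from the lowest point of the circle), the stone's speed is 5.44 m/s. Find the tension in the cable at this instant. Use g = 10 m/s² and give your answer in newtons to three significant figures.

8.52 N

Take the radial direction toward the centre of the circle as positive. The component of the weight along the string toward the centre is −mg cos φ (φ measured from the bottom), so Newton's second law along the string gives T − mg cos φ = m v²/r.
cos 143° = -0.7986, so T = m(v²/r + g cos φ) = 2.24 × ((5.44)²/2.51 + 10.0 × -0.7986) = 2.24 × (11.79 + (-7.986)) = 2.24 × 3.804 = 8.521 N.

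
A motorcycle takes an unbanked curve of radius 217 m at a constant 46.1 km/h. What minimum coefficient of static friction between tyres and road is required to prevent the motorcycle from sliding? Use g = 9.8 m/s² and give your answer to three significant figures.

v = 46.1/3.6 = 12.81 m/s.
Friction provides the centripetal force: μ_s m g = m v²/r, so μ_s = v²/(g r) = (12.81)²/(9.8 × 217) = 164.0/2127 = 0.07711.

0.0771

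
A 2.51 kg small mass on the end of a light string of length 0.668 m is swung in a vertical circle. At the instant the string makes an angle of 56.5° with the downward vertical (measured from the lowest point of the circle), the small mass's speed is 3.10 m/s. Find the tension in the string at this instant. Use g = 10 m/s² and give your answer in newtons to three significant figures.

50.0 N

Take the radial direction toward the centre of the circle as positive. The component of the weight along the string toward the centre is −mg cos φ (φ measured from the bottom), so Newton's second law along the string gives T − mg cos φ = m v²/r.
cos 56.5° = 0.5519, so T = m(v²/r + g cos φ) = 2.51 × ((3.10)²/0.668 + 10.0 × 0.5519) = 2.51 × (14.39 + (5.519)) = 2.51 × 19.91 = 49.96 N.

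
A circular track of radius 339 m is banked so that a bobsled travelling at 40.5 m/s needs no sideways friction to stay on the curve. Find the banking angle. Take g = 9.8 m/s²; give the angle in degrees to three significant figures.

26.3°

With no friction, the horizontal component of the normal force provides the centripetal force: N sinθ = mv²/r, while N cosθ = mg vertically.
Dividing: tanθ = v²/(r g) = (40.5)²/(339 × 9.8) = 1640/3322 = 0.4937.
θ = arctan(0.4937) = 26.28°.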